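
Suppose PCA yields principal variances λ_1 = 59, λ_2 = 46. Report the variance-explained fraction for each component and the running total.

Step 1 — total variance = trace(Sigma) = Σ λ_i = 59 + 46 = 105.

Step 2 — fraction explained by component i = λ_i / Σ λ:
  PC1: 59/105 = 0.5619
  PC2: 46/105 = 0.4381

Step 3 — cumulative fraction after k components = (λ_1 + ... + λ_k) / Σ λ:
  k = 1: 59/105 = 0.5619
  k = 2: (59 + 46)/105 = 105/105 = 1

Summary (fraction, with percent):

explained: PC1 0.5619 (56.19%), PC2 0.4381 (43.81%);  cumulative: 0.5619, 1


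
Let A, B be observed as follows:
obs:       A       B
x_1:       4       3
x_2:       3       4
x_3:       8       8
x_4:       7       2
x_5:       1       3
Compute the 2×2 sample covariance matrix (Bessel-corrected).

Step 1 — column means:
  mean(A) = (4 + 3 + 8 + 7 + 1) / 5 = 23/5 = 4.6
  mean(B) = (3 + 4 + 8 + 2 + 3) / 5 = 20/5 = 4

Step 2 — sample covariance S[i,j] = (1/(n-1)) · Σ_k (x_{k,i} - mean_i) · (x_{k,j} - mean_j), with n-1 = 4.
  S[A,A] = ((-0.6)·(-0.6) + (-1.6)·(-1.6) + (3.4)·(3.4) + (2.4)·(2.4) + (-3.6)·(-3.6)) / 4 = 33.2/4 = 8.3
  S[A,B] = ((-0.6)·(-1) + (-1.6)·(0) + (3.4)·(4) + (2.4)·(-2) + (-3.6)·(-1)) / 4 = 13/4 = 3.25
  S[B,B] = ((-1)·(-1) + (0)·(0) + (4)·(4) + (-2)·(-2) + (-1)·(-1)) / 4 = 22/4 = 5.5

S is symmetric (S[j,i] = S[i,j]). Assembling:

S = [[8.3, 3.25],
 [3.25, 5.5]]


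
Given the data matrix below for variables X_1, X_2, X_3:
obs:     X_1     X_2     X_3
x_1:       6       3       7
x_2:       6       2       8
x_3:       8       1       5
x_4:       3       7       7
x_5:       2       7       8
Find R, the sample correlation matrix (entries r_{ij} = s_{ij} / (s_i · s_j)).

Step 1 — column means:
  mean(X_1) = (6 + 6 + 8 + 3 + 2) / 5 = 25/5 = 5
  mean(X_2) = (3 + 2 + 1 + 7 + 7) / 5 = 20/5 = 4
  mean(X_3) = (7 + 8 + 5 + 7 + 8) / 5 = 35/5 = 7

Step 2 — sample variances and covariances s[i,j] = (1/(n-1)) · Σ_k (x_{k,i} - mean_i) · (x_{k,j} - mean_j), with n-1 = 4:
  s[X_1,X_1] = ((1)·(1) + (1)·(1) + (3)·(3) + (-2)·(-2) + (-3)·(-3)) / 4 = 24/4 = 6
  s[X_1,X_2] = ((1)·(-1) + (1)·(-2) + (3)·(-3) + (-2)·(3) + (-3)·(3)) / 4 = -27/4 = -6.75
  s[X_1,X_3] = ((1)·(0) + (1)·(1) + (3)·(-2) + (-2)·(0) + (-3)·(1)) / 4 = -8/4 = -2
  s[X_2,X_2] = ((-1)·(-1) + (-2)·(-2) + (-3)·(-3) + (3)·(3) + (3)·(3)) / 4 = 32/4 = 8
  s[X_2,X_3] = ((-1)·(0) + (-2)·(1) + (-3)·(-2) + (3)·(0) + (3)·(1)) / 4 = 7/4 = 1.75
  s[X_3,X_3] = ((0)·(0) + (1)·(1) + (-2)·(-2) + (0)·(0) + (1)·(1)) / 4 = 6/4 = 1.5
  Sample standard deviations s_i = √(s[i,i]):
  s(X_1) = √(6) = 2.4495
  s(X_2) = √(8) = 2.8284
  s(X_3) = √(1.5) = 1.2247

Step 3 — r_{ij} = s_{ij} / (s_i · s_j):
  r[X_1,X_1] = 1 (diagonal).
  r[X_1,X_2] = -6.75 / (2.4495 · 2.8284) = -6.75 / 6.9282 = -0.9743
  r[X_1,X_3] = -2 / (2.4495 · 1.2247) = -2 / 3 = -0.6667
  r[X_2,X_2] = 1 (diagonal).
  r[X_2,X_3] = 1.75 / (2.8284 · 1.2247) = 1.75 / 3.4641 = 0.5052
  r[X_3,X_3] = 1 (diagonal).

R is symmetric with unit diagonal. Assembling:

R = [[1, -0.9743, -0.6667],
 [-0.9743, 1, 0.5052],
 [-0.6667, 0.5052, 1]]


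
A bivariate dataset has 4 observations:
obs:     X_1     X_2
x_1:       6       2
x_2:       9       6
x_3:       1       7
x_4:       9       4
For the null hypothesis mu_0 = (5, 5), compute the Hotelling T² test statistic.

Step 1 — sample mean vector:
  mean(X_1) = (6 + 9 + 1 + 9) / 4 = 25/4 = 6.25
  mean(X_2) = (2 + 6 + 7 + 4) / 4 = 19/4 = 4.75
  x̄ = (6.25, 4.75),  deviation x̄ - mu_0 = (6.25, 4.75) - (5, 5) = (1.25, -0.25).

Step 2 — sample covariance matrix, S[i,j] = (1/(n-1)) · Σ_k (x_{k,i} - mean_i) · (x_{k,j} - mean_j), divisor n-1 = 3:
  S[X_1,X_1] = ((-0.25)·(-0.25) + (2.75)·(2.75) + (-5.25)·(-5.25) + (2.75)·(2.75)) / 3 = 42.75/3 = 14.25
  S[X_1,X_2] = ((-0.25)·(-2.75) + (2.75)·(1.25) + (-5.25)·(2.25) + (2.75)·(-0.75)) / 3 = -9.75/3 = -3.25
  S[X_2,X_2] = ((-2.75)·(-2.75) + (1.25)·(1.25) + (2.25)·(2.25) + (-0.75)·(-0.75)) / 3 = 14.75/3 = 4.9167
  S = [[14.25, -3.25],
 [-3.25, 4.9167]].

Step 3 — invert S. det(S) = 14.25·4.9167 - (-3.25)² = 59.5.
  S^{-1} = (1/det) · [[d, -b], [-b, a]] = [[0.0826, 0.0546],
 [0.0546, 0.2395]].

Step 4 — quadratic form (x̄ - mu_0)^T · S^{-1} · (x̄ - mu_0):
  S^{-1} · (x̄ - mu_0) = (0.0896, 0.0084),
  (x̄ - mu_0)^T · [...] = (1.25)·(0.0896) + (-0.25)·(0.0084) = 0.1099.

Step 5 — scale by n: T² = 4 · 0.1099 = 0.4398.

T² ≈ 0.4398


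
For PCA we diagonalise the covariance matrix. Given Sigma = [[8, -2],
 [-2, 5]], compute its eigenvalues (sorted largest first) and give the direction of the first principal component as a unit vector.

Step 1 — characteristic polynomial of 2×2 Sigma:
  det(Sigma - λI) = λ² - trace · λ + det = 0.
  trace = 8 + 5 = 13, det = 8·5 - (-2)² = 36.
Step 2 — discriminant:
  Δ = trace² - 4·det = 169 - 144 = 25.
Step 3 — eigenvalues:
  λ = (trace ± √Δ)/2 = (13 ± 5)/2,
  λ_1 = 9,  λ_2 = 4.

Step 4 — unit eigenvector for λ_1: solve (Sigma - λ_1 I)v = 0. First row:
  (8 - 9)·v_x + (-2)·v_y = 0, i.e. (-1)·v_x + (-2)·v_y = 0,
  so v ∝ (b, λ_1 - a) = (-2, 1); multiply by -1 so the first entry is positive: u = (2, -1).
  ||u|| = √((2)² + (-1)²) = √(5) ≈ 2.2361,
  v_1 = u/||u|| ≈ (0.8944, -0.4472) (||v_1|| = 1).

λ_1 = 9,  λ_2 = 4;  v_1 ≈ (0.8944, -0.4472)


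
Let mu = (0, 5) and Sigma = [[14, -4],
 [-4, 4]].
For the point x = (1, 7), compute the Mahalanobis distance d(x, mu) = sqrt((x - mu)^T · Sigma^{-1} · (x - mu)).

Step 1 — centre the observation: (x - mu) = (1, 2).

Step 2 — invert Sigma. det(Sigma) = 14·4 - (-4)² = 40.
  Sigma^{-1} = (1/det) · [[d, -b], [-b, a]] = [[0.1, 0.1],
 [0.1, 0.35]].

Step 3 — form the quadratic (x - mu)^T · Sigma^{-1} · (x - mu):
  Sigma^{-1} · (x - mu) = (0.3, 0.8).
  (x - mu)^T · [Sigma^{-1} · (x - mu)] = (1)·(0.3) + (2)·(0.8) = 1.9.

Step 4 — take square root: d = √(1.9) ≈ 1.3784.

d(x, mu) = √(1.9) ≈ 1.3784


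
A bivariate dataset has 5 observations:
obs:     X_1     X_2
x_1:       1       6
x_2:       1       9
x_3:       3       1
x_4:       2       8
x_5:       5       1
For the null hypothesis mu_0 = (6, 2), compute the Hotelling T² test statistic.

Step 1 — sample mean vector:
  mean(X_1) = (1 + 1 + 3 + 2 + 5) / 5 = 12/5 = 2.4
  mean(X_2) = (6 + 9 + 1 + 8 + 1) / 5 = 25/5 = 5
  x̄ = (2.4, 5),  deviation x̄ - mu_0 = (2.4, 5) - (6, 2) = (-3.6, 3).

Step 2 — sample covariance matrix, S[i,j] = (1/(n-1)) · Σ_k (x_{k,i} - mean_i) · (x_{k,j} - mean_j), divisor n-1 = 4:
  S[X_1,X_1] = ((-1.4)·(-1.4) + (-1.4)·(-1.4) + (0.6)·(0.6) + (-0.4)·(-0.4) + (2.6)·(2.6)) / 4 = 11.2/4 = 2.8
  S[X_1,X_2] = ((-1.4)·(1) + (-1.4)·(4) + (0.6)·(-4) + (-0.4)·(3) + (2.6)·(-4)) / 4 = -21/4 = -5.25
  S[X_2,X_2] = ((1)·(1) + (4)·(4) + (-4)·(-4) + (3)·(3) + (-4)·(-4)) / 4 = 58/4 = 14.5
  S = [[2.8, -5.25],
 [-5.25, 14.5]].

Step 3 — invert S. det(S) = 2.8·14.5 - (-5.25)² = 13.0375.
  S^{-1} = (1/det) · [[d, -b], [-b, a]] = [[1.1122, 0.4027],
 [0.4027, 0.2148]].

Step 4 — quadratic form (x̄ - mu_0)^T · S^{-1} · (x̄ - mu_0):
  S^{-1} · (x̄ - mu_0) = (-2.7958, -0.8054),
  (x̄ - mu_0)^T · [...] = (-3.6)·(-2.7958) + (3)·(-0.8054) = 7.6487.

Step 5 — scale by n: T² = 5 · 7.6487 = 38.2435.

T² ≈ 38.2435


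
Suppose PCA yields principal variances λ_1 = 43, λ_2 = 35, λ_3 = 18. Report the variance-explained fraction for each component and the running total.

Step 1 — total variance = trace(Sigma) = Σ λ_i = 43 + 35 + 18 = 96.

Step 2 — fraction explained by component i = λ_i / Σ λ:
  PC1: 43/96 = 0.4479
  PC2: 35/96 = 0.3646
  PC3: 18/96 = 0.1875

Step 3 — cumulative fraction after k components = (λ_1 + ... + λ_k) / Σ λ:
  k = 1: 43/96 = 0.4479
  k = 2: (43 + 35)/96 = 78/96 = 0.8125
  k = 3: (43 + 35 + 18)/96 = 96/96 = 1

Summary (fraction, with percent):

explained: PC1 0.4479 (44.79%), PC2 0.3646 (36.46%), PC3 0.1875 (18.75%);  cumulative: 0.4479, 0.8125, 1


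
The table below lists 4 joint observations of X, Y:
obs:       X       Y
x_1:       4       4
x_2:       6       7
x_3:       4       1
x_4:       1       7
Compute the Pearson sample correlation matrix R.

Step 1 — column means:
  mean(X) = (4 + 6 + 4 + 1) / 4 = 15/4 = 3.75
  mean(Y) = (4 + 7 + 1 + 7) / 4 = 19/4 = 4.75

Step 2 — sample variances and covariances s[i,j] = (1/(n-1)) · Σ_k (x_{k,i} - mean_i) · (x_{k,j} - mean_j), with n-1 = 3:
  s[X,X] = ((0.25)·(0.25) + (2.25)·(2.25) + (0.25)·(0.25) + (-2.75)·(-2.75)) / 3 = 12.75/3 = 4.25
  s[X,Y] = ((0.25)·(-0.75) + (2.25)·(2.25) + (0.25)·(-3.75) + (-2.75)·(2.25)) / 3 = -2.25/3 = -0.75
  s[Y,Y] = ((-0.75)·(-0.75) + (2.25)·(2.25) + (-3.75)·(-3.75) + (2.25)·(2.25)) / 3 = 24.75/3 = 8.25
  Sample standard deviations s_i = √(s[i,i]):
  s(X) = √(4.25) = 2.0616
  s(Y) = √(8.25) = 2.8723

Step 3 — r_{ij} = s_{ij} / (s_i · s_j):
  r[X,X] = 1 (diagonal).
  r[X,Y] = -0.75 / (2.0616 · 2.8723) = -0.75 / 5.9214 = -0.1267
  r[Y,Y] = 1 (diagonal).

R is symmetric with unit diagonal. Assembling:

R = [[1, -0.1267],
 [-0.1267, 1]]


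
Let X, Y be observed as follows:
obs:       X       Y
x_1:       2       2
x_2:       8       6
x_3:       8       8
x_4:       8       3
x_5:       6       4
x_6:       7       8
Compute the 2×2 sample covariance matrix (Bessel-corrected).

Step 1 — column means:
  mean(X) = (2 + 8 + 8 + 8 + 6 + 7) / 6 = 39/6 = 6.5
  mean(Y) = (2 + 6 + 8 + 3 + 4 + 8) / 6 = 31/6 = 5.1667

Step 2 — sample covariance S[i,j] = (1/(n-1)) · Σ_k (x_{k,i} - mean_i) · (x_{k,j} - mean_j), with n-1 = 5.
  S[X,X] = ((-4.5)·(-4.5) + (1.5)·(1.5) + (1.5)·(1.5) + (1.5)·(1.5) + (-0.5)·(-0.5) + (0.5)·(0.5)) / 5 = 27.5/5 = 5.5
  S[X,Y] = ((-4.5)·(-3.1667) + (1.5)·(0.8333) + (1.5)·(2.8333) + (1.5)·(-2.1667) + (-0.5)·(-1.1667) + (0.5)·(2.8333)) / 5 = 18.5/5 = 3.7
  S[Y,Y] = ((-3.1667)·(-3.1667) + (0.8333)·(0.8333) + (2.8333)·(2.8333) + (-2.1667)·(-2.1667) + (-1.1667)·(-1.1667) + (2.8333)·(2.8333)) / 5 = 32.8333/5 = 6.5667

S is symmetric (S[j,i] = S[i,j]). Assembling:

S = [[5.5, 3.7],
 [3.7, 6.5667]]


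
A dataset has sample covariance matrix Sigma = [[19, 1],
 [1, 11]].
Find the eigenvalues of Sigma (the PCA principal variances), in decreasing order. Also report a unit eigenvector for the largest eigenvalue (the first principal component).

Step 1 — characteristic polynomial of 2×2 Sigma:
  det(Sigma - λI) = λ² - trace · λ + det = 0.
  trace = 19 + 11 = 30, det = 19·11 - (1)² = 208.
Step 2 — discriminant:
  Δ = trace² - 4·det = 900 - 832 = 68.
Step 3 — eigenvalues:
  λ = (trace ± √Δ)/2 = (30 ± 8.2462)/2,
  λ_1 = 19.1231,  λ_2 = 10.8769.

Step 4 — unit eigenvector for λ_1: solve (Sigma - λ_1 I)v = 0. First row:
  (19 - 19.1231)·v_x + (1)·v_y = 0, i.e. (-0.1231)·v_x + (1)·v_y = 0,
  so v ∝ (b, λ_1 - a) = (1, 0.1231) = u.
  ||u|| = √((1)² + (0.1231)²) = √(1.0152) ≈ 1.0075,
  v_1 = u/||u|| ≈ (0.9925, 0.1222) (||v_1|| = 1).

λ_1 = 19.1231,  λ_2 = 10.8769;  v_1 ≈ (0.9925, 0.1222)


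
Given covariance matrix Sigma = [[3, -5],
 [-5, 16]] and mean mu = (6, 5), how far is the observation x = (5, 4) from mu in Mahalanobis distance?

Step 1 — centre the observation: (x - mu) = (-1, -1).

Step 2 — invert Sigma. det(Sigma) = 3·16 - (-5)² = 23.
  Sigma^{-1} = (1/det) · [[d, -b], [-b, a]] = [[0.6957, 0.2174],
 [0.2174, 0.1304]].

Step 3 — form the quadratic (x - mu)^T · Sigma^{-1} · (x - mu):
  Sigma^{-1} · (x - mu) = (-0.913, -0.3478).
  (x - mu)^T · [Sigma^{-1} · (x - mu)] = (-1)·(-0.913) + (-1)·(-0.3478) = 1.2609.

Step 4 — take square root: d = √(1.2609) ≈ 1.1229.

d(x, mu) = √(1.2609) ≈ 1.1229


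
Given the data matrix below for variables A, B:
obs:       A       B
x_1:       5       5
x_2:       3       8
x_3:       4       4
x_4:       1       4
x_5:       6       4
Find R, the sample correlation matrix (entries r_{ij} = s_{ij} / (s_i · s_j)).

Step 1 — column means:
  mean(A) = (5 + 3 + 4 + 1 + 6) / 5 = 19/5 = 3.8
  mean(B) = (5 + 8 + 4 + 4 + 4) / 5 = 25/5 = 5

Step 2 — sample variances and covariances s[i,j] = (1/(n-1)) · Σ_k (x_{k,i} - mean_i) · (x_{k,j} - mean_j), with n-1 = 4:
  s[A,A] = ((1.2)·(1.2) + (-0.8)·(-0.8) + (0.2)·(0.2) + (-2.8)·(-2.8) + (2.2)·(2.2)) / 4 = 14.8/4 = 3.7
  s[A,B] = ((1.2)·(0) + (-0.8)·(3) + (0.2)·(-1) + (-2.8)·(-1) + (2.2)·(-1)) / 4 = -2/4 = -0.5
  s[B,B] = ((0)·(0) + (3)·(3) + (-1)·(-1) + (-1)·(-1) + (-1)·(-1)) / 4 = 12/4 = 3
  Sample standard deviations s_i = √(s[i,i]):
  s(A) = √(3.7) = 1.9235
  s(B) = √(3) = 1.7321

Step 3 — r_{ij} = s_{ij} / (s_i · s_j):
  r[A,A] = 1 (diagonal).
  r[A,B] = -0.5 / (1.9235 · 1.7321) = -0.5 / 3.3317 = -0.1501
  r[B,B] = 1 (diagonal).

R is symmetric with unit diagonal. Assembling:

R = [[1, -0.1501],
 [-0.1501, 1]]


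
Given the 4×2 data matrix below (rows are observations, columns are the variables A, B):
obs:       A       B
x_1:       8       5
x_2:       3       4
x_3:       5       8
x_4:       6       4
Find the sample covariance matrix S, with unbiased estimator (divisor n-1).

Step 1 — column means:
  mean(A) = (8 + 3 + 5 + 6) / 4 = 22/4 = 5.5
  mean(B) = (5 + 4 + 8 + 4) / 4 = 21/4 = 5.25

Step 2 — sample covariance S[i,j] = (1/(n-1)) · Σ_k (x_{k,i} - mean_i) · (x_{k,j} - mean_j), with n-1 = 3.
  S[A,A] = ((2.5)·(2.5) + (-2.5)·(-2.5) + (-0.5)·(-0.5) + (0.5)·(0.5)) / 3 = 13/3 = 4.3333
  S[A,B] = ((2.5)·(-0.25) + (-2.5)·(-1.25) + (-0.5)·(2.75) + (0.5)·(-1.25)) / 3 = 0.5/3 = 0.1667
  S[B,B] = ((-0.25)·(-0.25) + (-1.25)·(-1.25) + (2.75)·(2.75) + (-1.25)·(-1.25)) / 3 = 10.75/3 = 3.5833

S is symmetric (S[j,i] = S[i,j]). Assembling:

S = [[4.3333, 0.1667],
 [0.1667, 3.5833]]


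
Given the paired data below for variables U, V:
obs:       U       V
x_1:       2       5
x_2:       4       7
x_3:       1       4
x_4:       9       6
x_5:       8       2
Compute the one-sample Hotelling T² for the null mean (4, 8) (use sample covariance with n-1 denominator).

Step 1 — sample mean vector:
  mean(U) = (2 + 4 + 1 + 9 + 8) / 5 = 24/5 = 4.8
  mean(V) = (5 + 7 + 4 + 6 + 2) / 5 = 24/5 = 4.8
  x̄ = (4.8, 4.8),  deviation x̄ - mu_0 = (4.8, 4.8) - (4, 8) = (0.8, -3.2).

Step 2 — sample covariance matrix, S[i,j] = (1/(n-1)) · Σ_k (x_{k,i} - mean_i) · (x_{k,j} - mean_j), divisor n-1 = 4:
  S[U,U] = ((-2.8)·(-2.8) + (-0.8)·(-0.8) + (-3.8)·(-3.8) + (4.2)·(4.2) + (3.2)·(3.2)) / 4 = 50.8/4 = 12.7
  S[U,V] = ((-2.8)·(0.2) + (-0.8)·(2.2) + (-3.8)·(-0.8) + (4.2)·(1.2) + (3.2)·(-2.8)) / 4 = -3.2/4 = -0.8
  S[V,V] = ((0.2)·(0.2) + (2.2)·(2.2) + (-0.8)·(-0.8) + (1.2)·(1.2) + (-2.8)·(-2.8)) / 4 = 14.8/4 = 3.7
  S = [[12.7, -0.8],
 [-0.8, 3.7]].

Step 3 — invert S. det(S) = 12.7·3.7 - (-0.8)² = 46.35.
  S^{-1} = (1/det) · [[d, -b], [-b, a]] = [[0.0798, 0.0173],
 [0.0173, 0.274]].

Step 4 — quadratic form (x̄ - mu_0)^T · S^{-1} · (x̄ - mu_0):
  S^{-1} · (x̄ - mu_0) = (0.0086, -0.863),
  (x̄ - mu_0)^T · [...] = (0.8)·(0.0086) + (-3.2)·(-0.863) = 2.7685.

Step 5 — scale by n: T² = 5 · 2.7685 = 13.8425.

T² ≈ 13.8425


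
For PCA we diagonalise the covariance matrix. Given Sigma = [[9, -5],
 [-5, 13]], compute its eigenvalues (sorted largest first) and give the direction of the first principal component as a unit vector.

Step 1 — characteristic polynomial of 2×2 Sigma:
  det(Sigma - λI) = λ² - trace · λ + det = 0.
  trace = 9 + 13 = 22, det = 9·13 - (-5)² = 92.
Step 2 — discriminant:
  Δ = trace² - 4·det = 484 - 368 = 116.
Step 3 — eigenvalues:
  λ = (trace ± √Δ)/2 = (22 ± 10.7703)/2,
  λ_1 = 16.3852,  λ_2 = 5.6148.

Step 4 — unit eigenvector for λ_1: solve (Sigma - λ_1 I)v = 0. First row:
  (9 - 16.3852)·v_x + (-5)·v_y = 0, i.e. (-7.3852)·v_x + (-5)·v_y = 0,
  so v ∝ (b, λ_1 - a) = (-5, 7.3852); multiply by -1 so the first entry is positive: u = (5, -7.3852).
  ||u|| = √((5)² + (-7.3852)²) = √(79.5407) ≈ 8.9186,
  v_1 = u/||u|| ≈ (0.5606, -0.8281) (||v_1|| = 1).

λ_1 = 16.3852,  λ_2 = 5.6148;  v_1 ≈ (0.5606, -0.8281)


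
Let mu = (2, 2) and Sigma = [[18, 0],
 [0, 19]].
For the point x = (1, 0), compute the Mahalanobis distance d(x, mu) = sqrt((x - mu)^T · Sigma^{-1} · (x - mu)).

Step 1 — centre the observation: (x - mu) = (-1, -2).

Step 2 — invert Sigma. det(Sigma) = 18·19 - (0)² = 342.
  Sigma^{-1} = (1/det) · [[d, -b], [-b, a]] = [[0.0556, 0],
 [0, 0.0526]].

Step 3 — form the quadratic (x - mu)^T · Sigma^{-1} · (x - mu):
  Sigma^{-1} · (x - mu) = (-0.0556, -0.1053).
  (x - mu)^T · [Sigma^{-1} · (x - mu)] = (-1)·(-0.0556) + (-2)·(-0.1053) = 0.2661.

Step 4 — take square root: d = √(0.2661) ≈ 0.5158.

d(x, mu) = √(0.2661) ≈ 0.5158


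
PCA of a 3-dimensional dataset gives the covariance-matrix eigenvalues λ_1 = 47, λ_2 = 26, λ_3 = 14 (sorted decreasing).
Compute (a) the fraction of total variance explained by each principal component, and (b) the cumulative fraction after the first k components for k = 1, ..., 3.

Step 1 — total variance = trace(Sigma) = Σ λ_i = 47 + 26 + 14 = 87.

Step 2 — fraction explained by component i = λ_i / Σ λ:
  PC1: 47/87 = 0.5402
  PC2: 26/87 = 0.2989
  PC3: 14/87 = 0.1609

Step 3 — cumulative fraction after k components = (λ_1 + ... + λ_k) / Σ λ:
  k = 1: 47/87 = 0.5402
  k = 2: (47 + 26)/87 = 73/87 = 0.8391
  k = 3: (47 + 26 + 14)/87 = 87/87 = 1

Summary (fraction, with percent):

explained: PC1 0.5402 (54.02%), PC2 0.2989 (29.89%), PC3 0.1609 (16.09%);  cumulative: 0.5402, 0.8391, 1


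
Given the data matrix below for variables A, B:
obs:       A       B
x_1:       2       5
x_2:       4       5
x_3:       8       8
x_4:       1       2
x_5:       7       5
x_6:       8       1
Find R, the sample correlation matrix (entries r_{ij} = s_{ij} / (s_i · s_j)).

Step 1 — column means:
  mean(A) = (2 + 4 + 8 + 1 + 7 + 8) / 6 = 30/6 = 5
  mean(B) = (5 + 5 + 8 + 2 + 5 + 1) / 6 = 26/6 = 4.3333

Step 2 — sample variances and covariances s[i,j] = (1/(n-1)) · Σ_k (x_{k,i} - mean_i) · (x_{k,j} - mean_j), with n-1 = 5:
  s[A,A] = ((-3)·(-3) + (-1)·(-1) + (3)·(3) + (-4)·(-4) + (2)·(2) + (3)·(3)) / 5 = 48/5 = 9.6
  s[A,B] = ((-3)·(0.6667) + (-1)·(0.6667) + (3)·(3.6667) + (-4)·(-2.3333) + (2)·(0.6667) + (3)·(-3.3333)) / 5 = 9/5 = 1.8
  s[B,B] = ((0.6667)·(0.6667) + (0.6667)·(0.6667) + (3.6667)·(3.6667) + (-2.3333)·(-2.3333) + (0.6667)·(0.6667) + (-3.3333)·(-3.3333)) / 5 = 31.3333/5 = 6.2667
  Sample standard deviations s_i = √(s[i,i]):
  s(A) = √(9.6) = 3.0984
  s(B) = √(6.2667) = 2.5033

Step 3 — r_{ij} = s_{ij} / (s_i · s_j):
  r[A,A] = 1 (diagonal).
  r[A,B] = 1.8 / (3.0984 · 2.5033) = 1.8 / 7.7563 = 0.2321
  r[B,B] = 1 (diagonal).

R is symmetric with unit diagonal. Assembling:

R = [[1, 0.2321],
 [0.2321, 1]]


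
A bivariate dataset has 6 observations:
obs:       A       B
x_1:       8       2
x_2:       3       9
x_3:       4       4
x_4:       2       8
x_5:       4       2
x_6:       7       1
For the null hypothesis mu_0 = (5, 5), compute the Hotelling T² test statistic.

Step 1 — sample mean vector:
  mean(A) = (8 + 3 + 4 + 2 + 4 + 7) / 6 = 28/6 = 4.6667
  mean(B) = (2 + 9 + 4 + 8 + 2 + 1) / 6 = 26/6 = 4.3333
  x̄ = (4.6667, 4.3333),  deviation x̄ - mu_0 = (4.6667, 4.3333) - (5, 5) = (-0.3333, -0.6667).

Step 2 — sample covariance matrix, S[i,j] = (1/(n-1)) · Σ_k (x_{k,i} - mean_i) · (x_{k,j} - mean_j), divisor n-1 = 5:
  S[A,A] = ((3.3333)·(3.3333) + (-1.6667)·(-1.6667) + (-0.6667)·(-0.6667) + (-2.6667)·(-2.6667) + (-0.6667)·(-0.6667) + (2.3333)·(2.3333)) / 5 = 27.3333/5 = 5.4667
  S[A,B] = ((3.3333)·(-2.3333) + (-1.6667)·(4.6667) + (-0.6667)·(-0.3333) + (-2.6667)·(3.6667) + (-0.6667)·(-2.3333) + (2.3333)·(-3.3333)) / 5 = -31.3333/5 = -6.2667
  S[B,B] = ((-2.3333)·(-2.3333) + (4.6667)·(4.6667) + (-0.3333)·(-0.3333) + (3.6667)·(3.6667) + (-2.3333)·(-2.3333) + (-3.3333)·(-3.3333)) / 5 = 57.3333/5 = 11.4667
  S = [[5.4667, -6.2667],
 [-6.2667, 11.4667]].

Step 3 — invert S. det(S) = 5.4667·11.4667 - (-6.2667)² = 23.4133.
  S^{-1} = (1/det) · [[d, -b], [-b, a]] = [[0.4897, 0.2677],
 [0.2677, 0.2335]].

Step 4 — quadratic form (x̄ - mu_0)^T · S^{-1} · (x̄ - mu_0):
  S^{-1} · (x̄ - mu_0) = (-0.3417, -0.2449),
  (x̄ - mu_0)^T · [...] = (-0.3333)·(-0.3417) + (-0.6667)·(-0.2449) = 0.2771.

Step 5 — scale by n: T² = 6 · 0.2771 = 1.6629.

T² ≈ 1.6629


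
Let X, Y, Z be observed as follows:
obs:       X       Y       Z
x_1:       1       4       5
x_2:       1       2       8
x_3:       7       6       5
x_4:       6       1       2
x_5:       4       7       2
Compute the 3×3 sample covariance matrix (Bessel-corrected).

Step 1 — column means:
  mean(X) = (1 + 1 + 7 + 6 + 4) / 5 = 19/5 = 3.8
  mean(Y) = (4 + 2 + 6 + 1 + 7) / 5 = 20/5 = 4
  mean(Z) = (5 + 8 + 5 + 2 + 2) / 5 = 22/5 = 4.4

Step 2 — sample covariance S[i,j] = (1/(n-1)) · Σ_k (x_{k,i} - mean_i) · (x_{k,j} - mean_j), with n-1 = 4.
  S[X,X] = ((-2.8)·(-2.8) + (-2.8)·(-2.8) + (3.2)·(3.2) + (2.2)·(2.2) + (0.2)·(0.2)) / 4 = 30.8/4 = 7.7
  S[X,Y] = ((-2.8)·(0) + (-2.8)·(-2) + (3.2)·(2) + (2.2)·(-3) + (0.2)·(3)) / 4 = 6/4 = 1.5
  S[X,Z] = ((-2.8)·(0.6) + (-2.8)·(3.6) + (3.2)·(0.6) + (2.2)·(-2.4) + (0.2)·(-2.4)) / 4 = -15.6/4 = -3.9
  S[Y,Y] = ((0)·(0) + (-2)·(-2) + (2)·(2) + (-3)·(-3) + (3)·(3)) / 4 = 26/4 = 6.5
  S[Y,Z] = ((0)·(0.6) + (-2)·(3.6) + (2)·(0.6) + (-3)·(-2.4) + (3)·(-2.4)) / 4 = -6/4 = -1.5
  S[Z,Z] = ((0.6)·(0.6) + (3.6)·(3.6) + (0.6)·(0.6) + (-2.4)·(-2.4) + (-2.4)·(-2.4)) / 4 = 25.2/4 = 6.3

S is symmetric (S[j,i] = S[i,j]). Assembling:

S = [[7.7, 1.5, -3.9],
 [1.5, 6.5, -1.5],
 [-3.9, -1.5, 6.3]]


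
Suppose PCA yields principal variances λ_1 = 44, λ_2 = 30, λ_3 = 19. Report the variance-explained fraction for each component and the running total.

Step 1 — total variance = trace(Sigma) = Σ λ_i = 44 + 30 + 19 = 93.

Step 2 — fraction explained by component i = λ_i / Σ λ:
  PC1: 44/93 = 0.4731
  PC2: 30/93 = 0.3226
  PC3: 19/93 = 0.2043

Step 3 — cumulative fraction after k components = (λ_1 + ... + λ_k) / Σ λ:
  k = 1: 44/93 = 0.4731
  k = 2: (44 + 30)/93 = 74/93 = 0.7957
  k = 3: (44 + 30 + 19)/93 = 93/93 = 1

Summary (fraction, with percent):

explained: PC1 0.4731 (47.31%), PC2 0.3226 (32.26%), PC3 0.2043 (20.43%);  cumulative: 0.4731, 0.7957, 1


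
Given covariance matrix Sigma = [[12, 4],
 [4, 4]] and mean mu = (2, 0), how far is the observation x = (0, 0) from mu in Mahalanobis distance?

Step 1 — centre the observation: (x - mu) = (-2, 0).

Step 2 — invert Sigma. det(Sigma) = 12·4 - (4)² = 32.
  Sigma^{-1} = (1/det) · [[d, -b], [-b, a]] = [[0.125, -0.125],
 [-0.125, 0.375]].

Step 3 — form the quadratic (x - mu)^T · Sigma^{-1} · (x - mu):
  Sigma^{-1} · (x - mu) = (-0.25, 0.25).
  (x - mu)^T · [Sigma^{-1} · (x - mu)] = (-2)·(-0.25) + (0)·(0.25) = 0.5.

Step 4 — take square root: d = √(0.5) ≈ 0.7071.

d(x, mu) = √(0.5) ≈ 0.7071


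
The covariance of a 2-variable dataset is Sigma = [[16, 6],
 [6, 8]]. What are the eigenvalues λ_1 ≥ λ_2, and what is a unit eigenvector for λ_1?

Step 1 — characteristic polynomial of 2×2 Sigma:
  det(Sigma - λI) = λ² - trace · λ + det = 0.
  trace = 16 + 8 = 24, det = 16·8 - (6)² = 92.
Step 2 — discriminant:
  Δ = trace² - 4·det = 576 - 368 = 208.
Step 3 — eigenvalues:
  λ = (trace ± √Δ)/2 = (24 ± 14.4222)/2,
  λ_1 = 19.2111,  λ_2 = 4.7889.

Step 4 — unit eigenvector for λ_1: solve (Sigma - λ_1 I)v = 0. First row:
  (16 - 19.2111)·v_x + (6)·v_y = 0, i.e. (-3.2111)·v_x + (6)·v_y = 0,
  so v ∝ (b, λ_1 - a) = (6, 3.2111) = u.
  ||u|| = √((6)² + (3.2111)²) = √(46.3112) ≈ 6.8052,
  v_1 = u/||u|| ≈ (0.8817, 0.4719) (||v_1|| = 1).

λ_1 = 19.2111,  λ_2 = 4.7889;  v_1 ≈ (0.8817, 0.4719)


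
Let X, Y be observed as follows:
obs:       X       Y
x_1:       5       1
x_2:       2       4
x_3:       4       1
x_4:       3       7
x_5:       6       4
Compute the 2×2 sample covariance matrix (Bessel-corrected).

Step 1 — column means:
  mean(X) = (5 + 2 + 4 + 3 + 6) / 5 = 20/5 = 4
  mean(Y) = (1 + 4 + 1 + 7 + 4) / 5 = 17/5 = 3.4

Step 2 — sample covariance S[i,j] = (1/(n-1)) · Σ_k (x_{k,i} - mean_i) · (x_{k,j} - mean_j), with n-1 = 4.
  S[X,X] = ((1)·(1) + (-2)·(-2) + (0)·(0) + (-1)·(-1) + (2)·(2)) / 4 = 10/4 = 2.5
  S[X,Y] = ((1)·(-2.4) + (-2)·(0.6) + (0)·(-2.4) + (-1)·(3.6) + (2)·(0.6)) / 4 = -6/4 = -1.5
  S[Y,Y] = ((-2.4)·(-2.4) + (0.6)·(0.6) + (-2.4)·(-2.4) + (3.6)·(3.6) + (0.6)·(0.6)) / 4 = 25.2/4 = 6.3

S is symmetric (S[j,i] = S[i,j]). Assembling:

S = [[2.5, -1.5],
 [-1.5, 6.3]]


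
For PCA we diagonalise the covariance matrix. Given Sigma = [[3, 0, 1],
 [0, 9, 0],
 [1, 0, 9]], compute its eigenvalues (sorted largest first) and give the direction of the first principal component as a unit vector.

Step 1 — characteristic polynomial p(λ) = det(λI - Sigma) = λ³ - tr·λ² + c_1·λ - det, where tr = trace, c_1 = sum of the principal 2×2 minors, det = det(Sigma):
  tr = 3 + 9 + 9 = 21,
  c_1 = (3·9 - (0)²) + (3·9 - (1)²) + (9·9 - (0)²) = 27 + 26 + 81 = 134,
  det = 3·(9·9 - (0)²) - (0)·((0)·9 - (0)·(1)) + (1)·((0)·(0) - 9·(1)) = 3·(81) - (0)·(0) + (1)·(-9) = 234.
  So p(λ) = λ³ - 21λ² + 134λ - 234.
Step 2 — look for an integer root (rational root theorem: any rational root is an integer divisor of 234). Testing λ = 9:
  p(9) = 729 - 1701 + 1206 - 234 = 0  ✓
  Dividing out (λ - 9): p(λ) = (λ - 9)(λ² - 12λ + 26).
Step 3 — remaining eigenvalues from the quadratic λ² - 12λ + 26 = 0:
  Δ = 12² - 4·26 = 144 - 104 = 40,  λ = (12 ± √40)/2 = (12 ± 6.3246)/2 ≈ 9.1623 or 2.8377.
  Sorted: λ_1 = 9.1623,  λ_2 = 9,  λ_3 = 2.8377  (check: sum = 21 = tr ✓).

Step 4 — unit eigenvector for λ_1 ≈ 9.1623: v spans the null space of (Sigma - λ_1 I), whose rows are
  r_1 = (-6.1623, 0, 1),  r_2 = (0, -0.1623, 0),  r_3 = (1, 0, -0.1623).
  v is orthogonal to every row, so take v ∝ r_1 × r_2 = ((0)·(0) - (1)·(-0.1623), (1)·(0) - (-6.1623)·(0), (-6.1623)·(-0.1623) - (0)·(0)) ≈ (0.1623, 0, 1).
  Let u = (0.1623, 0, 1).
  ||u|| = √((0.1623)² + (0)² + (1)²) = √(1.0263) ≈ 1.0131,  v_1 = u/||u|| ≈ (0.1602, 0, 0.9871) (||v_1|| = 1).

λ_1 = 9.1623,  λ_2 = 9,  λ_3 = 2.8377;  v_1 ≈ (0.1602, 0, 0.9871)


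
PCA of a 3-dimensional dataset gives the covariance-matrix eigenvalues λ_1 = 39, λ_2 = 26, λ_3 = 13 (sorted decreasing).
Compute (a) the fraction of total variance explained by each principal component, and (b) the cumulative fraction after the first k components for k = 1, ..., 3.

Step 1 — total variance = trace(Sigma) = Σ λ_i = 39 + 26 + 13 = 78.

Step 2 — fraction explained by component i = λ_i / Σ λ:
  PC1: 39/78 = 0.5
  PC2: 26/78 = 0.3333
  PC3: 13/78 = 0.1667

Step 3 — cumulative fraction after k components = (λ_1 + ... + λ_k) / Σ λ:
  k = 1: 39/78 = 0.5
  k = 2: (39 + 26)/78 = 65/78 = 0.8333
  k = 3: (39 + 26 + 13)/78 = 78/78 = 1

Summary (fraction, with percent):

explained: PC1 0.5 (50%), PC2 0.3333 (33.33%), PC3 0.1667 (16.67%);  cumulative: 0.5, 0.8333, 1


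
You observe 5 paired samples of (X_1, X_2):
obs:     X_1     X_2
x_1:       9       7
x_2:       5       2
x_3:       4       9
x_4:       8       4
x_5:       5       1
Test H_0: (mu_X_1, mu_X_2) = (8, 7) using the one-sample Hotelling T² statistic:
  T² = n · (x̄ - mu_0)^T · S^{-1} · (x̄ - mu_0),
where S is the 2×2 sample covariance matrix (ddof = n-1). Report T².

Step 1 — sample mean vector:
  mean(X_1) = (9 + 5 + 4 + 8 + 5) / 5 = 31/5 = 6.2
  mean(X_2) = (7 + 2 + 9 + 4 + 1) / 5 = 23/5 = 4.6
  x̄ = (6.2, 4.6),  deviation x̄ - mu_0 = (6.2, 4.6) - (8, 7) = (-1.8, -2.4).

Step 2 — sample covariance matrix, S[i,j] = (1/(n-1)) · Σ_k (x_{k,i} - mean_i) · (x_{k,j} - mean_j), divisor n-1 = 4:
  S[X_1,X_1] = ((2.8)·(2.8) + (-1.2)·(-1.2) + (-2.2)·(-2.2) + (1.8)·(1.8) + (-1.2)·(-1.2)) / 4 = 18.8/4 = 4.7
  S[X_1,X_2] = ((2.8)·(2.4) + (-1.2)·(-2.6) + (-2.2)·(4.4) + (1.8)·(-0.6) + (-1.2)·(-3.6)) / 4 = 3.4/4 = 0.85
  S[X_2,X_2] = ((2.4)·(2.4) + (-2.6)·(-2.6) + (4.4)·(4.4) + (-0.6)·(-0.6) + (-3.6)·(-3.6)) / 4 = 45.2/4 = 11.3
  S = [[4.7, 0.85],
 [0.85, 11.3]].

Step 3 — invert S. det(S) = 4.7·11.3 - (0.85)² = 52.3875.
  S^{-1} = (1/det) · [[d, -b], [-b, a]] = [[0.2157, -0.0162],
 [-0.0162, 0.0897]].

Step 4 — quadratic form (x̄ - mu_0)^T · S^{-1} · (x̄ - mu_0):
  S^{-1} · (x̄ - mu_0) = (-0.3493, -0.1861),
  (x̄ - mu_0)^T · [...] = (-1.8)·(-0.3493) + (-2.4)·(-0.1861) = 1.0754.

Step 5 — scale by n: T² = 5 · 1.0754 = 5.3772.

T² ≈ 5.3772


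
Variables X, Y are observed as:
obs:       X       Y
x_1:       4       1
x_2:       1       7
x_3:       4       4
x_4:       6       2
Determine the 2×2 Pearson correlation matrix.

Step 1 — column means:
  mean(X) = (4 + 1 + 4 + 6) / 4 = 15/4 = 3.75
  mean(Y) = (1 + 7 + 4 + 2) / 4 = 14/4 = 3.5

Step 2 — sample variances and covariances s[i,j] = (1/(n-1)) · Σ_k (x_{k,i} - mean_i) · (x_{k,j} - mean_j), with n-1 = 3:
  s[X,X] = ((0.25)·(0.25) + (-2.75)·(-2.75) + (0.25)·(0.25) + (2.25)·(2.25)) / 3 = 12.75/3 = 4.25
  s[X,Y] = ((0.25)·(-2.5) + (-2.75)·(3.5) + (0.25)·(0.5) + (2.25)·(-1.5)) / 3 = -13.5/3 = -4.5
  s[Y,Y] = ((-2.5)·(-2.5) + (3.5)·(3.5) + (0.5)·(0.5) + (-1.5)·(-1.5)) / 3 = 21/3 = 7
  Sample standard deviations s_i = √(s[i,i]):
  s(X) = √(4.25) = 2.0616
  s(Y) = √(7) = 2.6458

Step 3 — r_{ij} = s_{ij} / (s_i · s_j):
  r[X,X] = 1 (diagonal).
  r[X,Y] = -4.5 / (2.0616 · 2.6458) = -4.5 / 5.4544 = -0.825
  r[Y,Y] = 1 (diagonal).

R is symmetric with unit diagonal. Assembling:

R = [[1, -0.825],
 [-0.825, 1]]


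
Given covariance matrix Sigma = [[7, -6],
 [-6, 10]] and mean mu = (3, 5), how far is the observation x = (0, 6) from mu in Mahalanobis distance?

Step 1 — centre the observation: (x - mu) = (-3, 1).

Step 2 — invert Sigma. det(Sigma) = 7·10 - (-6)² = 34.
  Sigma^{-1} = (1/det) · [[d, -b], [-b, a]] = [[0.2941, 0.1765],
 [0.1765, 0.2059]].

Step 3 — form the quadratic (x - mu)^T · Sigma^{-1} · (x - mu):
  Sigma^{-1} · (x - mu) = (-0.7059, -0.3235).
  (x - mu)^T · [Sigma^{-1} · (x - mu)] = (-3)·(-0.7059) + (1)·(-0.3235) = 1.7941.

Step 4 — take square root: d = √(1.7941) ≈ 1.3394.

d(x, mu) = √(1.7941) ≈ 1.3394


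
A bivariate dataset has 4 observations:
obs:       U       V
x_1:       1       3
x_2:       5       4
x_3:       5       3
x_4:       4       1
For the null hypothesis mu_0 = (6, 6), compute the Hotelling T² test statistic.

Step 1 — sample mean vector:
  mean(U) = (1 + 5 + 5 + 4) / 4 = 15/4 = 3.75
  mean(V) = (3 + 4 + 3 + 1) / 4 = 11/4 = 2.75
  x̄ = (3.75, 2.75),  deviation x̄ - mu_0 = (3.75, 2.75) - (6, 6) = (-2.25, -3.25).

Step 2 — sample covariance matrix, S[i,j] = (1/(n-1)) · Σ_k (x_{k,i} - mean_i) · (x_{k,j} - mean_j), divisor n-1 = 3:
  S[U,U] = ((-2.75)·(-2.75) + (1.25)·(1.25) + (1.25)·(1.25) + (0.25)·(0.25)) / 3 = 10.75/3 = 3.5833
  S[U,V] = ((-2.75)·(0.25) + (1.25)·(1.25) + (1.25)·(0.25) + (0.25)·(-1.75)) / 3 = 0.75/3 = 0.25
  S[V,V] = ((0.25)·(0.25) + (1.25)·(1.25) + (0.25)·(0.25) + (-1.75)·(-1.75)) / 3 = 4.75/3 = 1.5833
  S = [[3.5833, 0.25],
 [0.25, 1.5833]].

Step 3 — invert S. det(S) = 3.5833·1.5833 - (0.25)² = 5.6111.
  S^{-1} = (1/det) · [[d, -b], [-b, a]] = [[0.2822, -0.0446],
 [-0.0446, 0.6386]].

Step 4 — quadratic form (x̄ - mu_0)^T · S^{-1} · (x̄ - mu_0):
  S^{-1} · (x̄ - mu_0) = (-0.4901, -1.9752),
  (x̄ - mu_0)^T · [...] = (-2.25)·(-0.4901) + (-3.25)·(-1.9752) = 7.5223.

Step 5 — scale by n: T² = 4 · 7.5223 = 30.0891.

T² ≈ 30.0891


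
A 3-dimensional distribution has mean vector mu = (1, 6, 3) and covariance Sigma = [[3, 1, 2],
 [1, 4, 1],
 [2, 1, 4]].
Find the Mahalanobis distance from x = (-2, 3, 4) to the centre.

Step 1 — centre the observation: (x - mu) = (-3, -3, 1).

Step 2 — invert Sigma (cofactor / det for 3×3, or solve directly):
  Sigma^{-1} = [[0.5172, -0.069, -0.2414],
 [-0.069, 0.2759, -0.0345],
 [-0.2414, -0.0345, 0.3793]].

Step 3 — form the quadratic (x - mu)^T · Sigma^{-1} · (x - mu):
  Sigma^{-1} · (x - mu) = (-1.5862, -0.6552, 1.2069).
  (x - mu)^T · [Sigma^{-1} · (x - mu)] = (-3)·(-1.5862) + (-3)·(-0.6552) + (1)·(1.2069) = 7.931.

Step 4 — take square root: d = √(7.931) ≈ 2.8162.

d(x, mu) = √(7.931) ≈ 2.8162


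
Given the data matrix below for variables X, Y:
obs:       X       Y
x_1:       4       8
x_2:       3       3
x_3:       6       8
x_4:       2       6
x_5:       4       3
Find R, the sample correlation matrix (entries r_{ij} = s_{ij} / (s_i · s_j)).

Step 1 — column means:
  mean(X) = (4 + 3 + 6 + 2 + 4) / 5 = 19/5 = 3.8
  mean(Y) = (8 + 3 + 8 + 6 + 3) / 5 = 28/5 = 5.6

Step 2 — sample variances and covariances s[i,j] = (1/(n-1)) · Σ_k (x_{k,i} - mean_i) · (x_{k,j} - mean_j), with n-1 = 4:
  s[X,X] = ((0.2)·(0.2) + (-0.8)·(-0.8) + (2.2)·(2.2) + (-1.8)·(-1.8) + (0.2)·(0.2)) / 4 = 8.8/4 = 2.2
  s[X,Y] = ((0.2)·(2.4) + (-0.8)·(-2.6) + (2.2)·(2.4) + (-1.8)·(0.4) + (0.2)·(-2.6)) / 4 = 6.6/4 = 1.65
  s[Y,Y] = ((2.4)·(2.4) + (-2.6)·(-2.6) + (2.4)·(2.4) + (0.4)·(0.4) + (-2.6)·(-2.6)) / 4 = 25.2/4 = 6.3
  Sample standard deviations s_i = √(s[i,i]):
  s(X) = √(2.2) = 1.4832
  s(Y) = √(6.3) = 2.51

Step 3 — r_{ij} = s_{ij} / (s_i · s_j):
  r[X,X] = 1 (diagonal).
  r[X,Y] = 1.65 / (1.4832 · 2.51) = 1.65 / 3.7229 = 0.4432
  r[Y,Y] = 1 (diagonal).

R is symmetric with unit diagonal. Assembling:

R = [[1, 0.4432],
 [0.4432, 1]]


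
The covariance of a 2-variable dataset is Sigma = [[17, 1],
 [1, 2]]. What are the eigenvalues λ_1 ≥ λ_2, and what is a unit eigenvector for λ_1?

Step 1 — characteristic polynomial of 2×2 Sigma:
  det(Sigma - λI) = λ² - trace · λ + det = 0.
  trace = 17 + 2 = 19, det = 17·2 - (1)² = 33.
Step 2 — discriminant:
  Δ = trace² - 4·det = 361 - 132 = 229.
Step 3 — eigenvalues:
  λ = (trace ± √Δ)/2 = (19 ± 15.1327)/2,
  λ_1 = 17.0664,  λ_2 = 1.9336.

Step 4 — unit eigenvector for λ_1: solve (Sigma - λ_1 I)v = 0. First row:
  (17 - 17.0664)·v_x + (1)·v_y = 0, i.e. (-0.0664)·v_x + (1)·v_y = 0,
  so v ∝ (b, λ_1 - a) = (1, 0.0664) = u.
  ||u|| = √((1)² + (0.0664)²) = √(1.0044) ≈ 1.0022,
  v_1 = u/||u|| ≈ (0.9978, 0.0662) (||v_1|| = 1).

λ_1 = 17.0664,  λ_2 = 1.9336;  v_1 ≈ (0.9978, 0.0662)


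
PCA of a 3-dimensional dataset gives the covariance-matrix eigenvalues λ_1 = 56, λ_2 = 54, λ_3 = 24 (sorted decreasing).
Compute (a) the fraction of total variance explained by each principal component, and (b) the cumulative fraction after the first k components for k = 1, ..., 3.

Step 1 — total variance = trace(Sigma) = Σ λ_i = 56 + 54 + 24 = 134.

Step 2 — fraction explained by component i = λ_i / Σ λ:
  PC1: 56/134 = 0.4179
  PC2: 54/134 = 0.403
  PC3: 24/134 = 0.1791

Step 3 — cumulative fraction after k components = (λ_1 + ... + λ_k) / Σ λ:
  k = 1: 56/134 = 0.4179
  k = 2: (56 + 54)/134 = 110/134 = 0.8209
  k = 3: (56 + 54 + 24)/134 = 134/134 = 1

Summary (fraction, with percent):

explained: PC1 0.4179 (41.79%), PC2 0.403 (40.3%), PC3 0.1791 (17.91%);  cumulative: 0.4179, 0.8209, 1


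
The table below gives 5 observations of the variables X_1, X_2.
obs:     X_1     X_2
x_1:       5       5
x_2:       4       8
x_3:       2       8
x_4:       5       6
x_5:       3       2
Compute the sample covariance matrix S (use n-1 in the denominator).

Step 1 — column means:
  mean(X_1) = (5 + 4 + 2 + 5 + 3) / 5 = 19/5 = 3.8
  mean(X_2) = (5 + 8 + 8 + 6 + 2) / 5 = 29/5 = 5.8

Step 2 — sample covariance S[i,j] = (1/(n-1)) · Σ_k (x_{k,i} - mean_i) · (x_{k,j} - mean_j), with n-1 = 4.
  S[X_1,X_1] = ((1.2)·(1.2) + (0.2)·(0.2) + (-1.8)·(-1.8) + (1.2)·(1.2) + (-0.8)·(-0.8)) / 4 = 6.8/4 = 1.7
  S[X_1,X_2] = ((1.2)·(-0.8) + (0.2)·(2.2) + (-1.8)·(2.2) + (1.2)·(0.2) + (-0.8)·(-3.8)) / 4 = -1.2/4 = -0.3
  S[X_2,X_2] = ((-0.8)·(-0.8) + (2.2)·(2.2) + (2.2)·(2.2) + (0.2)·(0.2) + (-3.8)·(-3.8)) / 4 = 24.8/4 = 6.2

S is symmetric (S[j,i] = S[i,j]). Assembling:

S = [[1.7, -0.3],
 [-0.3, 6.2]]


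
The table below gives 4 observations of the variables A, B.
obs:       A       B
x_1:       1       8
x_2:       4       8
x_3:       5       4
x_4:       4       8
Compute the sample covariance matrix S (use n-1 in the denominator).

Step 1 — column means:
  mean(A) = (1 + 4 + 5 + 4) / 4 = 14/4 = 3.5
  mean(B) = (8 + 8 + 4 + 8) / 4 = 28/4 = 7

Step 2 — sample covariance S[i,j] = (1/(n-1)) · Σ_k (x_{k,i} - mean_i) · (x_{k,j} - mean_j), with n-1 = 3.
  S[A,A] = ((-2.5)·(-2.5) + (0.5)·(0.5) + (1.5)·(1.5) + (0.5)·(0.5)) / 3 = 9/3 = 3
  S[A,B] = ((-2.5)·(1) + (0.5)·(1) + (1.5)·(-3) + (0.5)·(1)) / 3 = -6/3 = -2
  S[B,B] = ((1)·(1) + (1)·(1) + (-3)·(-3) + (1)·(1)) / 3 = 12/3 = 4

S is symmetric (S[j,i] = S[i,j]). Assembling:

S = [[3, -2],
 [-2, 4]]


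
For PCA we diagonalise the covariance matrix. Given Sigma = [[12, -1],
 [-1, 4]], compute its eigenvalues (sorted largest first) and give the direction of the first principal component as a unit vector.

Step 1 — characteristic polynomial of 2×2 Sigma:
  det(Sigma - λI) = λ² - trace · λ + det = 0.
  trace = 12 + 4 = 16, det = 12·4 - (-1)² = 47.
Step 2 — discriminant:
  Δ = trace² - 4·det = 256 - 188 = 68.
Step 3 — eigenvalues:
  λ = (trace ± √Δ)/2 = (16 ± 8.2462)/2,
  λ_1 = 12.1231,  λ_2 = 3.8769.

Step 4 — unit eigenvector for λ_1: solve (Sigma - λ_1 I)v = 0. First row:
  (12 - 12.1231)·v_x + (-1)·v_y = 0, i.e. (-0.1231)·v_x + (-1)·v_y = 0,
  so v ∝ (b, λ_1 - a) = (-1, 0.1231); multiply by -1 so the first entry is positive: u = (1, -0.1231).
  ||u|| = √((1)² + (-0.1231)²) = √(1.0152) ≈ 1.0075,
  v_1 = u/||u|| ≈ (0.9925, -0.1222) (||v_1|| = 1).

λ_1 = 12.1231,  λ_2 = 3.8769;  v_1 ≈ (0.9925, -0.1222)


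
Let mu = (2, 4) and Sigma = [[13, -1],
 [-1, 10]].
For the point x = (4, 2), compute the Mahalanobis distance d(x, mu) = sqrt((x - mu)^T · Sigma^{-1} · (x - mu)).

Step 1 — centre the observation: (x - mu) = (2, -2).

Step 2 — invert Sigma. det(Sigma) = 13·10 - (-1)² = 129.
  Sigma^{-1} = (1/det) · [[d, -b], [-b, a]] = [[0.0775, 0.0078],
 [0.0078, 0.1008]].

Step 3 — form the quadratic (x - mu)^T · Sigma^{-1} · (x - mu):
  Sigma^{-1} · (x - mu) = (0.1395, -0.186).
  (x - mu)^T · [Sigma^{-1} · (x - mu)] = (2)·(0.1395) + (-2)·(-0.186) = 0.6512.

Step 4 — take square root: d = √(0.6512) ≈ 0.8069.

d(x, mu) = √(0.6512) ≈ 0.8069


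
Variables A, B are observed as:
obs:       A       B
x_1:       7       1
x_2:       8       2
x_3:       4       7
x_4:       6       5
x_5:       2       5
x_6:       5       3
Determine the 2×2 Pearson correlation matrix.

Step 1 — column means:
  mean(A) = (7 + 8 + 4 + 6 + 2 + 5) / 6 = 32/6 = 5.3333
  mean(B) = (1 + 2 + 7 + 5 + 5 + 3) / 6 = 23/6 = 3.8333

Step 2 — sample variances and covariances s[i,j] = (1/(n-1)) · Σ_k (x_{k,i} - mean_i) · (x_{k,j} - mean_j), with n-1 = 5:
  s[A,A] = ((1.6667)·(1.6667) + (2.6667)·(2.6667) + (-1.3333)·(-1.3333) + (0.6667)·(0.6667) + (-3.3333)·(-3.3333) + (-0.3333)·(-0.3333)) / 5 = 23.3333/5 = 4.6667
  s[A,B] = ((1.6667)·(-2.8333) + (2.6667)·(-1.8333) + (-1.3333)·(3.1667) + (0.6667)·(1.1667) + (-3.3333)·(1.1667) + (-0.3333)·(-0.8333)) / 5 = -16.6667/5 = -3.3333
  s[B,B] = ((-2.8333)·(-2.8333) + (-1.8333)·(-1.8333) + (3.1667)·(3.1667) + (1.1667)·(1.1667) + (1.1667)·(1.1667) + (-0.8333)·(-0.8333)) / 5 = 24.8333/5 = 4.9667
  Sample standard deviations s_i = √(s[i,i]):
  s(A) = √(4.6667) = 2.1602
  s(B) = √(4.9667) = 2.2286

Step 3 — r_{ij} = s_{ij} / (s_i · s_j):
  r[A,A] = 1 (diagonal).
  r[A,B] = -3.3333 / (2.1602 · 2.2286) = -3.3333 / 4.8143 = -0.6924
  r[B,B] = 1 (diagonal).

R is symmetric with unit diagonal. Assembling:

R = [[1, -0.6924],
 [-0.6924, 1]]


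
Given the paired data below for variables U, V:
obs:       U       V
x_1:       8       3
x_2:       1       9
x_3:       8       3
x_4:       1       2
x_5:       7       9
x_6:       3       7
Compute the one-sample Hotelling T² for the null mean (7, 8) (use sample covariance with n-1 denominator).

Step 1 — sample mean vector:
  mean(U) = (8 + 1 + 8 + 1 + 7 + 3) / 6 = 28/6 = 4.6667
  mean(V) = (3 + 9 + 3 + 2 + 9 + 7) / 6 = 33/6 = 5.5
  x̄ = (4.6667, 5.5),  deviation x̄ - mu_0 = (4.6667, 5.5) - (7, 8) = (-2.3333, -2.5).

Step 2 — sample covariance matrix, S[i,j] = (1/(n-1)) · Σ_k (x_{k,i} - mean_i) · (x_{k,j} - mean_j), divisor n-1 = 5:
  S[U,U] = ((3.3333)·(3.3333) + (-3.6667)·(-3.6667) + (3.3333)·(3.3333) + (-3.6667)·(-3.6667) + (2.3333)·(2.3333) + (-1.6667)·(-1.6667)) / 5 = 57.3333/5 = 11.4667
  S[U,V] = ((3.3333)·(-2.5) + (-3.6667)·(3.5) + (3.3333)·(-2.5) + (-3.6667)·(-3.5) + (2.3333)·(3.5) + (-1.6667)·(1.5)) / 5 = -11/5 = -2.2
  S[V,V] = ((-2.5)·(-2.5) + (3.5)·(3.5) + (-2.5)·(-2.5) + (-3.5)·(-3.5) + (3.5)·(3.5) + (1.5)·(1.5)) / 5 = 51.5/5 = 10.3
  S = [[11.4667, -2.2],
 [-2.2, 10.3]].

Step 3 — invert S. det(S) = 11.4667·10.3 - (-2.2)² = 113.2667.
  S^{-1} = (1/det) · [[d, -b], [-b, a]] = [[0.0909, 0.0194],
 [0.0194, 0.1012]].

Step 4 — quadratic form (x̄ - mu_0)^T · S^{-1} · (x̄ - mu_0):
  S^{-1} · (x̄ - mu_0) = (-0.2607, -0.2984),
  (x̄ - mu_0)^T · [...] = (-2.3333)·(-0.2607) + (-2.5)·(-0.2984) = 1.3544.

Step 5 — scale by n: T² = 6 · 1.3544 = 8.1265.

T² ≈ 8.1265
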